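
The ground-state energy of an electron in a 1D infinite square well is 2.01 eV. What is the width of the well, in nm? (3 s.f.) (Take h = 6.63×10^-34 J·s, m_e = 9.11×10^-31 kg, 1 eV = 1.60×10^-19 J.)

From E_n = n²h²/(8m_eL²), L = n·h/√(8m_eE_n).
E_1 = 2.01 eV = 3.216×10^-19 J, so L = 1·6.63×10^-34/√(8·9.11×10^-31·3.216×10^-19) = 4.33×10^-10 m = 0.433 nm.

L = 0.433 nm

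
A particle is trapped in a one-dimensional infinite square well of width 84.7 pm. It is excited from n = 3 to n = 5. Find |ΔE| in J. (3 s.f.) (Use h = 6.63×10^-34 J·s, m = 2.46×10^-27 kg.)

|ΔE| = 4.98×10^-20 J

E_1 = h²/(8mL²) = 3.113×10^-21 J.
|ΔE| = |3² − 5²|·E_1 = 16·3.113×10^-21 J = 4.98×10^-20 J.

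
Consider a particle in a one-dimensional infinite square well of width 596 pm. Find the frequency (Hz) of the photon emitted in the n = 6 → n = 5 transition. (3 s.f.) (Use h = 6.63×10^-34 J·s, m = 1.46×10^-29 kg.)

E_1 = h²/(8mL²) = 1.059×10^-20 J and ΔE = (6² − 5²)E_1 = 1.165×10^-19 J.
f = ΔE/h = 1.165×10^-19/6.63×10^-34 = 1.76×10^14 Hz.

f = 1.76×10^14 Hz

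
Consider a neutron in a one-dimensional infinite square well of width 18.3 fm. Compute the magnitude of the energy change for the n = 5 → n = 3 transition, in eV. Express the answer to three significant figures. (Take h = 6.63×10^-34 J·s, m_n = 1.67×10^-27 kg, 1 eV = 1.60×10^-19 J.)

|ΔE| = 9.82×10^6 eV

E_1 = h²/(8m_nL²) = 9.825×10^-14 J.
|ΔE| = |5² − 3²|·E_1 = 16·9.825×10^-14 J = 1.572×10^-12 J = 9.82×10^6 eV.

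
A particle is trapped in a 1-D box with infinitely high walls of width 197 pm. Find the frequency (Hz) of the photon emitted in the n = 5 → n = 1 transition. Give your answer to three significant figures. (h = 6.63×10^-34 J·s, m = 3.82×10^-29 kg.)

E_1 = h²/(8mL²) = 3.706×10^-20 J and ΔE = (5² − 1²)E_1 = 8.894×10^-19 J.
f = ΔE/h = 8.894×10^-19/6.63×10^-34 = 1.34×10^15 Hz.

f = 1.34×10^15 Hz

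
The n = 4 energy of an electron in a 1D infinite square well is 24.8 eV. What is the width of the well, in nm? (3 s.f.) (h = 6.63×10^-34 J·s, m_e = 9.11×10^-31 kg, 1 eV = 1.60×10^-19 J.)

From E_n = n²h²/(8m_eL²), L = n·h/√(8m_eE_n).
E_4 = 24.8 eV = 3.968×10^-18 J, so L = 4·6.63×10^-34/√(8·9.11×10^-31·3.968×10^-18) = 4.93×10^-10 m = 0.493 nm.

L = 0.493 nm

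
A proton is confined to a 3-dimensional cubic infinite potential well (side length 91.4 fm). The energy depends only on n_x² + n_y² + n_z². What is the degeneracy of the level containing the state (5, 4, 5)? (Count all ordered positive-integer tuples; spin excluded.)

degeneracy = 12

The level has n_x² + n_y² + n_z² = 66. The ordered positive-integer solutions are (1, 1, 8), (1, 4, 7), (1, 7, 4), (1, 8, 1), (4, 1, 7), (4, 5, 5), (4, 7, 1), (5, 4, 5), (5, 5, 4), (7, 1, 4), (7, 4, 1), (8, 1, 1).
That gives 12 states.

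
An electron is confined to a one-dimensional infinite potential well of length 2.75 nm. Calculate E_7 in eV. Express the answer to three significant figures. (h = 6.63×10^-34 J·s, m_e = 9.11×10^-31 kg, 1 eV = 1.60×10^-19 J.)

For an infinite well E_n = n²h²/(8m_eL²), so E_1 = h²/(8m_eL²) = (6.63×10^-34)²/(8·9.11×10^-31·(2.75×10^-9 m)²) = 7.975×10^-21 J.
Then E_7 = 7²·E_1 = 49·7.975×10^-21 J = 3.908×10^-19 J.
Converting, E_7 = 3.908×10^-19 J / (1.60×10^-19 J/eV) = 2.44 eV.

E_7 = 2.44 eV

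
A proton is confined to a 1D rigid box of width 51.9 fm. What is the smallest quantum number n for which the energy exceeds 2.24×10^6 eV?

E_1 = h²/(8m_pL²) = 1.218×10^-14 J = 7.603×10^4 eV.
Need n² > 2.24×10^6/7.603×10^4 = 29.46, i.e. n > 5.428.
The smallest integer satisfying this is n = 6.

n = 6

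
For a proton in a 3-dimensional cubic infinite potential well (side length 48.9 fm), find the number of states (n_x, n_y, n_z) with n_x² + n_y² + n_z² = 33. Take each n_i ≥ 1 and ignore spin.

The level has n_x² + n_y² + n_z² = 33. The ordered positive-integer solutions are (1, 4, 4), (2, 2, 5), (2, 5, 2), (4, 1, 4), (4, 4, 1), (5, 2, 2).
That gives 6 states.

degeneracy = 6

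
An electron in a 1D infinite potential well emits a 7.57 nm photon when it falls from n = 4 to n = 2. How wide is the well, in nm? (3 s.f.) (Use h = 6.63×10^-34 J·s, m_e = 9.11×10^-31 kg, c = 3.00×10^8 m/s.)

L = 0.166 nm

The photon carries ΔE = hc/λ = 6.63×10^-34·3.00×10^8/7.57×10^-9 m = 2.627×10^-17 J.
Since ΔE = (4² − 2²)E_1, E_1 = 2.189×10^-18 J, and L = h/√(8m_eE_1) = 1.66×10^-10 m = 0.166 nm.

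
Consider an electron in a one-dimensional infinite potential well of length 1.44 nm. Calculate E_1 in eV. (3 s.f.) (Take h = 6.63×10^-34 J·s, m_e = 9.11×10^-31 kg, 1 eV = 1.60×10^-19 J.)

For an infinite well E_n = n²h²/(8m_eL²), so E_1 = h²/(8m_eL²) = (6.63×10^-34)²/(8·9.11×10^-31·(1.44×10^-9 m)²) = 2.909×10^-20 J.
Converting, E_1 = 2.909×10^-20 J / (1.60×10^-19 J/eV) = 0.182 eV.

E_1 = 0.182 eV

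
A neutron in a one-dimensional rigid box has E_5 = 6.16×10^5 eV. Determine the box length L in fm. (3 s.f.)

L = 91.1 fm

From E_n = n²h²/(8m_nL²), L = n·h/√(8m_nE_n).
E_5 = 6.16×10^5 eV = 9.868×10^-14 J, so L = 5·6.626×10^-34/√(8·1.675×10^-27·9.868×10^-14) = 9.11×10^-14 m = 91.1 fm.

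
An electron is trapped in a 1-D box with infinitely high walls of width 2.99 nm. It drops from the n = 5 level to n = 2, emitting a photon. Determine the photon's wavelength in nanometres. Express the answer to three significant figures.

λ = 1.40×10^3 nm

E_1 = h²/(8m_eL²) = 6.739×10^-21 J, so ΔE = (5² − 2²)E_1 = 1.415×10^-19 J.
λ = hc/ΔE = (6.626×10^-34·2.998×10^8)/1.415×10^-19 = 1.40×10^-6 m = 1.40×10^3 nm.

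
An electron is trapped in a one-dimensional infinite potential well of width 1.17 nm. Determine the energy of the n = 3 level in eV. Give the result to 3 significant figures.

For an infinite well E_n = n²h²/(8m_eL²), so E_1 = h²/(8m_eL²) = (6.626×10^-34)²/(8·9.109×10^-31·(1.17×10^-9 m)²) = 4.401×10^-20 J.
Then E_3 = 3²·E_1 = 9·4.401×10^-20 J = 3.961×10^-19 J.
Converting, E_3 = 3.961×10^-19 J / (1.602×10^-19 J/eV) = 2.47 eV.

E_3 = 2.47 eV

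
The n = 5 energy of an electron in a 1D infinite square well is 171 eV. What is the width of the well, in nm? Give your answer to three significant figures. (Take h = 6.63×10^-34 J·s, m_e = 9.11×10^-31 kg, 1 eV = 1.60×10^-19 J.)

L = 0.235 nm

From E_n = n²h²/(8m_eL²), L = n·h/√(8m_eE_n).
E_5 = 171 eV = 2.736×10^-17 J, so L = 5·6.63×10^-34/√(8·9.11×10^-31·2.736×10^-17) = 2.35×10^-10 m = 0.235 nm.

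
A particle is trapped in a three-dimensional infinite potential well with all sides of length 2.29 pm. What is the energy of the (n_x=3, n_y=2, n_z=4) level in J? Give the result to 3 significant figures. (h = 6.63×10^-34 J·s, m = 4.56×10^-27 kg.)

For a 3D rectangular well E = (h²/8m)·Σ n_i²/L_i² = (6.63×10^-34)²/(8·4.56×10^-27) · [3²/(2.29 pm)² + 2²/(2.29 pm)² + 4²/(2.29 pm)²].
Evaluating gives E = 6.66×10^-17 J.

E = 6.66×10^-17 J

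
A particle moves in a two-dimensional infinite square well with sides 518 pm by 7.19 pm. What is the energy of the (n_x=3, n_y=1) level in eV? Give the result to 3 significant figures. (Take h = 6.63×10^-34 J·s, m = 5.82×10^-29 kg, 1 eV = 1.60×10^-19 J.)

For a 2D rectangular well E = (h²/8m)·Σ n_i²/L_i² = (6.63×10^-34)²/(8·5.82×10^-29) · [3²/(518 pm)² + 1²/(7.19 pm)²].
Evaluating gives E = 1.829×10^-17 J = 114 eV.

E = 114 eV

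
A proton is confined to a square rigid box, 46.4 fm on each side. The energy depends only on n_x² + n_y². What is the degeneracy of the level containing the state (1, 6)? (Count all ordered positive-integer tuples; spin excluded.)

The level has n_x² + n_y² = 37. The ordered positive-integer solutions are (1, 6), (6, 1).
That gives 2 states.

degeneracy = 2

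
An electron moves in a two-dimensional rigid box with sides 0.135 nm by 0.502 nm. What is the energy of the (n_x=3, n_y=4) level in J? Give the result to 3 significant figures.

E = 3.36×10^-17 J

For a 2D rectangular well E = (h²/8m_e)·Σ n_i²/L_i² = (6.626×10^-34)²/(8·9.109×10^-31) · [3²/(0.135 nm)² + 4²/(0.502 nm)²].
Evaluating gives E = 3.36×10^-17 J.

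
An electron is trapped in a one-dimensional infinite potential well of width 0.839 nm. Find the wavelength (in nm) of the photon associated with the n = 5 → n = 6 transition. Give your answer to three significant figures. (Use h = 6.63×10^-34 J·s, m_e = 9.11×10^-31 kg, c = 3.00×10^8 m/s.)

λ = 211 nm

E_1 = h²/(8m_eL²) = 8.568×10^-20 J, so ΔE = (6² − 5²)E_1 = 9.425×10^-19 J.
λ = hc/ΔE = (6.63×10^-34·3.00×10^8)/9.425×10^-19 = 2.11×10^-7 m = 211 nm.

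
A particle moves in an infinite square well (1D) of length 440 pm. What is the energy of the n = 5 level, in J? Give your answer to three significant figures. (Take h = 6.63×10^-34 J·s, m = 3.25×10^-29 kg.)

For an infinite well E_n = n²h²/(8mL²), so E_1 = h²/(8mL²) = (6.63×10^-34)²/(8·3.25×10^-29·(4.40×10^-10 m)²) = 8.733×10^-21 J.
Then E_5 = 5²·E_1 = 25·8.733×10^-21 J = 2.18×10^-19 J.

E_5 = 2.18×10^-19 J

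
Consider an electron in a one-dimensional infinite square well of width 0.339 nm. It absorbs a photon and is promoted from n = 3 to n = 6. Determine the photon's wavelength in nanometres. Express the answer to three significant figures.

E_1 = h²/(8m_eL²) = 5.243×10^-19 J, so ΔE = (6² − 3²)E_1 = 1.416×10^-17 J.
λ = hc/ΔE = (6.626×10^-34·2.998×10^8)/1.416×10^-17 = 1.40×10^-8 m = 14.0 nm.

λ = 14.0 nm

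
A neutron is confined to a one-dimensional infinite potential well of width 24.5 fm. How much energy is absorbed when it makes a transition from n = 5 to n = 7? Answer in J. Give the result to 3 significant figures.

E_1 = h²/(8m_nL²) = 5.458×10^-14 J.
|ΔE| = |5² − 7²|·E_1 = 24·5.458×10^-14 J = 1.31×10^-12 J.

|ΔE| = 1.31×10^-12 J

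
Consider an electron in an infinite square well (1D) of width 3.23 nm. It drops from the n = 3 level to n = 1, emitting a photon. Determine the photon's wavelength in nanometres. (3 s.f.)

λ = 4.30×10^3 nm

E_1 = h²/(8m_eL²) = 5.775×10^-21 J, so ΔE = (3² − 1²)E_1 = 4.620×10^-20 J.
λ = hc/ΔE = (6.626×10^-34·2.998×10^8)/4.620×10^-20 = 4.30×10^-6 m = 4.30×10^3 nm.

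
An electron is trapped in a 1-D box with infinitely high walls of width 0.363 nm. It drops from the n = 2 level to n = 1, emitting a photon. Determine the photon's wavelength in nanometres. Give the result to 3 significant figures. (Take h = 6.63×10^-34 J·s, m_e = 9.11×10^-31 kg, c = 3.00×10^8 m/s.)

E_1 = h²/(8m_eL²) = 4.577×10^-19 J, so ΔE = (2² − 1²)E_1 = 1.373×10^-18 J.
λ = hc/ΔE = (6.63×10^-34·3.00×10^8)/1.373×10^-18 = 1.45×10^-7 m = 145 nm.

λ = 145 nm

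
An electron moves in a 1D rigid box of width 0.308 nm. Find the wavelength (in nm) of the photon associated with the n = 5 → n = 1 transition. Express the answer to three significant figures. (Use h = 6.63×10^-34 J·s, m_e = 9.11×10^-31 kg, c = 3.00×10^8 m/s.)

λ = 13.0 nm

E_1 = h²/(8m_eL²) = 6.358×10^-19 J, so ΔE = (5² − 1²)E_1 = 1.526×10^-17 J.
λ = hc/ΔE = (6.63×10^-34·3.00×10^8)/1.526×10^-17 = 1.30×10^-8 m = 13.0 nm.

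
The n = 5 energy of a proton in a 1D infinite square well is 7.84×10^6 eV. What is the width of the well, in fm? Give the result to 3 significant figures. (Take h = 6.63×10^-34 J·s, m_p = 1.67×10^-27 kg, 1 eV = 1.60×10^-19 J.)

L = 25.6 fm

From E_n = n²h²/(8m_pL²), L = n·h/√(8m_pE_n).
E_5 = 7.84×10^6 eV = 1.254×10^-12 J, so L = 5·6.63×10^-34/√(8·1.67×10^-27·1.254×10^-12) = 2.56×10^-14 m = 25.6 fm.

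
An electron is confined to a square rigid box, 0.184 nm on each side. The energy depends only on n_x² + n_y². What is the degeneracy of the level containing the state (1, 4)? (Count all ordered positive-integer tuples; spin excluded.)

degeneracy = 2

The level has n_x² + n_y² = 17. The ordered positive-integer solutions are (1, 4), (4, 1).
That gives 2 states.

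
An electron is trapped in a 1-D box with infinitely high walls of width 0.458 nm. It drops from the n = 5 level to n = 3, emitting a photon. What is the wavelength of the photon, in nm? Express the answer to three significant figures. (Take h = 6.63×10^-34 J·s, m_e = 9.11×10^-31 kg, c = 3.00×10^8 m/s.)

λ = 43.2 nm

E_1 = h²/(8m_eL²) = 2.875×10^-19 J, so ΔE = (5² − 3²)E_1 = 4.600×10^-18 J.
λ = hc/ΔE = (6.63×10^-34·3.00×10^8)/4.600×10^-18 = 4.32×10^-8 m = 43.2 nm.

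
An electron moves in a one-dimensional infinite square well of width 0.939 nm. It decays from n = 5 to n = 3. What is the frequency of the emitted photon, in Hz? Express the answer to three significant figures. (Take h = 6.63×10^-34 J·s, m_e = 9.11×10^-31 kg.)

f = 1.65×10^15 Hz

E_1 = h²/(8m_eL²) = 6.840×10^-20 J and ΔE = (5² − 3²)E_1 = 1.094×10^-18 J.
f = ΔE/h = 1.094×10^-18/6.63×10^-34 = 1.65×10^15 Hz.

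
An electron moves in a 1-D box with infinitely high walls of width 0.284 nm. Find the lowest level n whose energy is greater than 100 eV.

n = 5

E_1 = h²/(8m_eL²) = 7.470×10^-19 J = 4.663 eV.
Need n² > 100/4.663 = 21.45, i.e. n > 4.631.
The smallest integer satisfying this is n = 5.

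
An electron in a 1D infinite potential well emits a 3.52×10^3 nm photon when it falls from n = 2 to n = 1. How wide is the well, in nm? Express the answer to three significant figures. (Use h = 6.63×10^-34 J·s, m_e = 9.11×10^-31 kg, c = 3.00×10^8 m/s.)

L = 1.79 nm

The photon carries ΔE = hc/λ = 6.63×10^-34·3.00×10^8/3.52×10^-6 m = 5.651×10^-20 J.
Since ΔE = (2² − 1²)E_1, E_1 = 1.884×10^-20 J, and L = h/√(8m_eE_1) = 1.79×10^-9 m = 1.79 nm.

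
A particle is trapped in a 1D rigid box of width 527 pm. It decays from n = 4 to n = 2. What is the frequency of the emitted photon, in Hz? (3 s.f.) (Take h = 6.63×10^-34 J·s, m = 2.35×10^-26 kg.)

E_1 = h²/(8mL²) = 8.419×10^-24 J and ΔE = (4² − 2²)E_1 = 1.010×10^-22 J.
f = ΔE/h = 1.010×10^-22/6.63×10^-34 = 1.52×10^11 Hz.

f = 1.52×10^11 Hz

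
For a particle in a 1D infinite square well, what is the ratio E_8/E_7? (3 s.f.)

1.31

E_n ∝ n², so E_8/E_7 = 8²/7² = 64/49 = 1.31.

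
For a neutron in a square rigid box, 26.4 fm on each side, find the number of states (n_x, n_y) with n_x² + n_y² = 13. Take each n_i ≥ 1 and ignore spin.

The level has n_x² + n_y² = 13. The ordered positive-integer solutions are (2, 3), (3, 2).
That gives 2 states.

degeneracy = 2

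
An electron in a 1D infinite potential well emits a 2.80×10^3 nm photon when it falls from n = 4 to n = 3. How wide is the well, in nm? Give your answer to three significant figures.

The photon carries ΔE = hc/λ = 6.626×10^-34·2.998×10^8/2.80×10^-6 m = 7.095×10^-20 J.
Since ΔE = (4² − 3²)E_1, E_1 = 1.014×10^-20 J, and L = h/√(8m_eE_1) = 2.44×10^-9 m = 2.44 nm.

L = 2.44 nm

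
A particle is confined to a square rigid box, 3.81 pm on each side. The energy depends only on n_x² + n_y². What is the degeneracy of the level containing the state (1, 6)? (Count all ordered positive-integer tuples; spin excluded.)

The level has n_x² + n_y² = 37. The ordered positive-integer solutions are (1, 6), (6, 1).
That gives 2 states.

degeneracy = 2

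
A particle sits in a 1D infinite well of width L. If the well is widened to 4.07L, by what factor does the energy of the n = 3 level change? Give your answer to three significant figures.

E_n ∝ 1/L², so the energy scales by 1/4.07² = 0.0604.

0.0604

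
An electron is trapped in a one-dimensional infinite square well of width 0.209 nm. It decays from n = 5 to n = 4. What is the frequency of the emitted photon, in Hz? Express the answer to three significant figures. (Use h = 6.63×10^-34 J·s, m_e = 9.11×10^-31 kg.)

E_1 = h²/(8m_eL²) = 1.381×10^-18 J and ΔE = (5² − 4²)E_1 = 1.243×10^-17 J.
f = ΔE/h = 1.243×10^-17/6.63×10^-34 = 1.87×10^16 Hz.

f = 1.87×10^16 Hz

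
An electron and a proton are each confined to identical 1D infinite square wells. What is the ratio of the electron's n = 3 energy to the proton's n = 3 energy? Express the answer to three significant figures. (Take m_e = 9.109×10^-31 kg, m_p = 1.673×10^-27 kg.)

1.84×10^3

E_n ∝ 1/m at fixed n and L, so the ratio is m_p/m_e = 1.673×10^-27/9.109×10^-31 = 1.84×10^3.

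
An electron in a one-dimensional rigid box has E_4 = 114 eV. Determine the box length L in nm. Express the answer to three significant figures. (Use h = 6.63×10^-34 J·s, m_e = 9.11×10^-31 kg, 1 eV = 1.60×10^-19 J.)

L = 0.230 nm

From E_n = n²h²/(8m_eL²), L = n·h/√(8m_eE_n).
E_4 = 114 eV = 1.824×10^-17 J, so L = 4·6.63×10^-34/√(8·9.11×10^-31·1.824×10^-17) = 2.30×10^-10 m = 0.230 nm.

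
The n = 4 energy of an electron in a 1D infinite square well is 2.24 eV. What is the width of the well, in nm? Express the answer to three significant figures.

L = 1.64 nm

From E_n = n²h²/(8m_eL²), L = n·h/√(8m_eE_n).
E_4 = 2.24 eV = 3.588×10^-19 J, so L = 4·6.626×10^-34/√(8·9.109×10^-31·3.588×10^-19) = 1.64×10^-9 m = 1.64 nm.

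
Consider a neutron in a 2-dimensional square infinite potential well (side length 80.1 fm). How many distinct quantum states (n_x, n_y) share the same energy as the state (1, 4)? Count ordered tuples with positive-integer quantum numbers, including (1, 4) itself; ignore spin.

The level has n_x² + n_y² = 17. The ordered positive-integer solutions are (1, 4), (4, 1).
That gives 2 states.

degeneracy = 2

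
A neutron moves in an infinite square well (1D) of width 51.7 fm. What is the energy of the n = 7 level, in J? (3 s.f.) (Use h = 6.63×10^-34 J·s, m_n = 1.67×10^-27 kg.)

For an infinite well E_n = n²h²/(8m_nL²), so E_1 = h²/(8m_nL²) = (6.63×10^-34)²/(8·1.67×10^-27·(5.17×10^-14 m)²) = 1.231×10^-14 J.
Then E_7 = 7²·E_1 = 49·1.231×10^-14 J = 6.03×10^-13 J.

E_7 = 6.03×10^-13 J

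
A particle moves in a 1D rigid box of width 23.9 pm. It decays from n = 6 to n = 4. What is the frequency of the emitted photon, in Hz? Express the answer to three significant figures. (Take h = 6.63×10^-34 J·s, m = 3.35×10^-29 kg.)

f = 8.66×10^16 Hz

E_1 = h²/(8mL²) = 2.871×10^-18 J and ΔE = (6² − 4²)E_1 = 5.742×10^-17 J.
f = ΔE/h = 5.742×10^-17/6.63×10^-34 = 8.66×10^16 Hz.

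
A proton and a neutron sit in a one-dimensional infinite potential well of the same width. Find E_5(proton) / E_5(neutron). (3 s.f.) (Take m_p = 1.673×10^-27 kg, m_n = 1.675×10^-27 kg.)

E_n ∝ 1/m at fixed n and L, so the ratio is m_n/m_p = 1.675×10^-27/1.673×10^-27 = 1.00.

1.00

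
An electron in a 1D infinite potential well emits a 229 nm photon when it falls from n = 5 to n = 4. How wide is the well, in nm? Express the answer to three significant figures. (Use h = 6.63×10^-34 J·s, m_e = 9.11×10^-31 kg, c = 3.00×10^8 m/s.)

L = 0.791 nm

The photon carries ΔE = hc/λ = 6.63×10^-34·3.00×10^8/2.29×10^-7 m = 8.686×10^-19 J.
Since ΔE = (5² − 4²)E_1, E_1 = 9.651×10^-20 J, and L = h/√(8m_eE_1) = 7.91×10^-10 m = 0.791 nm.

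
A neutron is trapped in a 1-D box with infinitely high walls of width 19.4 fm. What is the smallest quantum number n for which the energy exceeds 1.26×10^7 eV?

E_1 = h²/(8m_nL²) = 8.706×10^-14 J = 5.434×10^5 eV.
Need n² > 1.26×10^7/5.434×10^5 = 23.19, i.e. n > 4.816.
The smallest integer satisfying this is n = 5.

n = 5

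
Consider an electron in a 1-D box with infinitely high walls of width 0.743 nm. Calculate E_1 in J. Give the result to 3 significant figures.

For an infinite well E_n = n²h²/(8m_eL²), so E_1 = h²/(8m_eL²) = (6.626×10^-34)²/(8·9.109×10^-31·(7.43×10^-10 m)²) = 1.091×10^-19 J.

E_1 = 1.09×10^-19 J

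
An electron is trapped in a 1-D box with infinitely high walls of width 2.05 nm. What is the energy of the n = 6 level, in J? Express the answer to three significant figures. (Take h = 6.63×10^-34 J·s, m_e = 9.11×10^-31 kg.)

E_6 = 5.17×10^-19 J

For an infinite well E_n = n²h²/(8m_eL²), so E_1 = h²/(8m_eL²) = (6.63×10^-34)²/(8·9.11×10^-31·(2.05×10^-9 m)²) = 1.435×10^-20 J.
Then E_6 = 6²·E_1 = 36·1.435×10^-20 J = 5.17×10^-19 J.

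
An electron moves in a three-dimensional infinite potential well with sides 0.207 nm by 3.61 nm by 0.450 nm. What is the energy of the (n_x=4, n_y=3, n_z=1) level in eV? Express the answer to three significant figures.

For a 3D rectangular well E = (h²/8m_e)·Σ n_i²/L_i² = (6.626×10^-34)²/(8·9.109×10^-31) · [4²/(0.207 nm)² + 3²/(3.61 nm)² + 1²/(0.450 nm)²].
Evaluating gives E = 2.284×10^-17 J = 143 eV.

E = 143 eV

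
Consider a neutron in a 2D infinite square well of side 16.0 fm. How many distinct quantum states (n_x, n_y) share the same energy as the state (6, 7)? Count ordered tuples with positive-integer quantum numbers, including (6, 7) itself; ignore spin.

degeneracy = 4

The level has n_x² + n_y² = 85. The ordered positive-integer solutions are (2, 9), (6, 7), (7, 6), (9, 2).
That gives 4 states.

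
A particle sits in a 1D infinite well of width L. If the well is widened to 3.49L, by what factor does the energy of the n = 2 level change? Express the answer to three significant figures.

E_n ∝ 1/L², so the energy scales by 1/3.49² = 0.0821.

0.0821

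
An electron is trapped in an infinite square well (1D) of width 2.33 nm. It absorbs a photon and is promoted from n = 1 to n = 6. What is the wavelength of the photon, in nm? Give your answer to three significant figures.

E_1 = h²/(8m_eL²) = 1.110×10^-20 J, so ΔE = (6² − 1²)E_1 = 3.885×10^-19 J.
λ = hc/ΔE = (6.626×10^-34·2.998×10^8)/3.885×10^-19 = 5.11×10^-7 m = 511 nm.

λ = 511 nm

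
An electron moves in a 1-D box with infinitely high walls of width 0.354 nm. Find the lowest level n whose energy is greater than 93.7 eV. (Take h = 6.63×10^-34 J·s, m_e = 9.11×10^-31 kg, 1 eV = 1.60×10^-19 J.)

n = 6

E_1 = h²/(8m_eL²) = 4.813×10^-19 J = 3.008 eV.
Need n² > 93.7/3.008 = 31.15, i.e. n > 5.581.
The smallest integer satisfying this is n = 6.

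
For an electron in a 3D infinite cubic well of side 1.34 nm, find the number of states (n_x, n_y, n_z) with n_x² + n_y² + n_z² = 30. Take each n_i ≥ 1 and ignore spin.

The level has n_x² + n_y² + n_z² = 30. The ordered positive-integer solutions are (1, 2, 5), (1, 5, 2), (2, 1, 5), (2, 5, 1), (5, 1, 2), (5, 2, 1).
That gives 6 states.

degeneracy = 6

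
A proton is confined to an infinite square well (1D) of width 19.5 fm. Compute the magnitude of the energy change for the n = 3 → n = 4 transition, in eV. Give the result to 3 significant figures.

E_1 = h²/(8m_pL²) = 8.627×10^-14 J.
|ΔE| = |3² − 4²|·E_1 = 7·8.627×10^-14 J = 6.039×10^-13 J = 3.77×10^6 eV.

|ΔE| = 3.77×10^6 eV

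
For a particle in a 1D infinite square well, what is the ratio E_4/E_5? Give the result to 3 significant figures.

0.640

E_n ∝ n², so E_4/E_5 = 4²/5² = 16/25 = 0.640.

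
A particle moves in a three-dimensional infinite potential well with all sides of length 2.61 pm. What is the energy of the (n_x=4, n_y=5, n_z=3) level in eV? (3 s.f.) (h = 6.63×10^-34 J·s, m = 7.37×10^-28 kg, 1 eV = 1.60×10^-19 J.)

E = 3.42×10^3 eV

For a 3D rectangular well E = (h²/8m)·Σ n_i²/L_i² = (6.63×10^-34)²/(8·7.37×10^-28) · [4²/(2.61 pm)² + 5²/(2.61 pm)² + 3²/(2.61 pm)²].
Evaluating gives E = 5.472×10^-16 J = 3.42×10^3 eV.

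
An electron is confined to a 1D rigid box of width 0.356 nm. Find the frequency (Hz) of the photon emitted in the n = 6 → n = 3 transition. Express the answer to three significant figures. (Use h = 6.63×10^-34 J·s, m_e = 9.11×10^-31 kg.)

f = 1.94×10^16 Hz

E_1 = h²/(8m_eL²) = 4.759×10^-19 J and ΔE = (6² − 3²)E_1 = 1.285×10^-17 J.
f = ΔE/h = 1.285×10^-17/6.63×10^-34 = 1.94×10^16 Hz.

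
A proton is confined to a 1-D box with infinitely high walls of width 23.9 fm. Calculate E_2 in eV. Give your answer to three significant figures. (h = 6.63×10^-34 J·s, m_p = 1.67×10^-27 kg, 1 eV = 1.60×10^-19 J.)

E_2 = 1.44×10^6 eV

For an infinite well E_n = n²h²/(8m_pL²), so E_1 = h²/(8m_pL²) = (6.63×10^-34)²/(8·1.67×10^-27·(2.39×10^-14 m)²) = 5.760×10^-14 J.
Then E_2 = 2²·E_1 = 4·5.760×10^-14 J = 2.304×10^-13 J.
Converting, E_2 = 2.304×10^-13 J / (1.60×10^-19 J/eV) = 1.44×10^6 eV.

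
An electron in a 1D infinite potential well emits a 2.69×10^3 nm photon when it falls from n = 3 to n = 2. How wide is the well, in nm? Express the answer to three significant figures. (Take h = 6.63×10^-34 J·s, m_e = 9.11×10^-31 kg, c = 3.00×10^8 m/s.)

L = 2.02 nm

The photon carries ΔE = hc/λ = 6.63×10^-34·3.00×10^8/2.69×10^-6 m = 7.394×10^-20 J.
Since ΔE = (3² − 2²)E_1, E_1 = 1.479×10^-20 J, and L = h/√(8m_eE_1) = 2.02×10^-9 m = 2.02 nm.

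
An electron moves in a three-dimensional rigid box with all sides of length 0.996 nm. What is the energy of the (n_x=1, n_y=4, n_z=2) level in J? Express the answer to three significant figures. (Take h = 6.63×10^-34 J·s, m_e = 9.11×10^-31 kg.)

For a 3D rectangular well E = (h²/8m_e)·Σ n_i²/L_i² = (6.63×10^-34)²/(8·9.11×10^-31) · [1²/(0.996 nm)² + 4²/(0.996 nm)² + 2²/(0.996 nm)²].
Evaluating gives E = 1.28×10^-18 J.

E = 1.28×10^-18 J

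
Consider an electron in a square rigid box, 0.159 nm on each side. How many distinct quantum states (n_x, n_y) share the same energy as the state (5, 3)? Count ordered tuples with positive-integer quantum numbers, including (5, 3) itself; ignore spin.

The level has n_x² + n_y² = 34. The ordered positive-integer solutions are (3, 5), (5, 3).
That gives 2 states.

degeneracy = 2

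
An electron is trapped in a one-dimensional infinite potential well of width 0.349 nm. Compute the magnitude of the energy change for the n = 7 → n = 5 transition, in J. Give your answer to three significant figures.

|ΔE| = 1.19×10^-17 J

E_1 = h²/(8m_eL²) = 4.946×10^-19 J.
|ΔE| = |7² − 5²|·E_1 = 24·4.946×10^-19 J = 1.19×10^-17 J.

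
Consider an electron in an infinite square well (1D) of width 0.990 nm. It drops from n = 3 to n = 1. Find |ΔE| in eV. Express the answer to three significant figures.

E_1 = h²/(8m_eL²) = 6.147×10^-20 J.
|ΔE| = |3² − 1²|·E_1 = 8·6.147×10^-20 J = 4.918×10^-19 J = 3.07 eV.

|ΔE| = 3.07 eV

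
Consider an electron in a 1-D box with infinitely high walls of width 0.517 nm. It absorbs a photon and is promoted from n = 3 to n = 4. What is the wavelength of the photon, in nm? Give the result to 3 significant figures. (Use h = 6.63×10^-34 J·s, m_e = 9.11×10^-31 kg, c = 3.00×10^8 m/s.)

λ = 126 nm

E_1 = h²/(8m_eL²) = 2.257×10^-19 J, so ΔE = (4² − 3²)E_1 = 1.580×10^-18 J.
λ = hc/ΔE = (6.63×10^-34·3.00×10^8)/1.580×10^-18 = 1.26×10^-7 m = 126 nm.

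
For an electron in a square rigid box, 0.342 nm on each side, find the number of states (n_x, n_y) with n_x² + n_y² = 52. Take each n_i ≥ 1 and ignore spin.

degeneracy = 2

The level has n_x² + n_y² = 52. The ordered positive-integer solutions are (4, 6), (6, 4).
That gives 2 states.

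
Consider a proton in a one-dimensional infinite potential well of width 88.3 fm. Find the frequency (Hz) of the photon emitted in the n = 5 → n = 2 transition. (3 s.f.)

f = 1.33×10^20 Hz

E_1 = h²/(8m_pL²) = 4.207×10^-15 J and ΔE = (5² − 2²)E_1 = 8.835×10^-14 J.
f = ΔE/h = 8.835×10^-14/6.626×10^-34 = 1.33×10^20 Hz.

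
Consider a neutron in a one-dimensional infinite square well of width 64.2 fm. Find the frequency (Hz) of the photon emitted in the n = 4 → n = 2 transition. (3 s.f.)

f = 1.44×10^20 Hz

E_1 = h²/(8m_nL²) = 7.949×10^-15 J and ΔE = (4² − 2²)E_1 = 9.539×10^-14 J.
f = ΔE/h = 9.539×10^-14/6.626×10^-34 = 1.44×10^20 Hz.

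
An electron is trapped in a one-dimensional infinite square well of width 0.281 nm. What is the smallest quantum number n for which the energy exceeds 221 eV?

E_1 = h²/(8m_eL²) = 7.630×10^-19 J = 4.763 eV.
Need n² > 221/4.763 = 46.40, i.e. n > 6.812.
The smallest integer satisfying this is n = 7.

n = 7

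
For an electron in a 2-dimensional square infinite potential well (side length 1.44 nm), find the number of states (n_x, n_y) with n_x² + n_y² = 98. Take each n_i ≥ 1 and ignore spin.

degeneracy = 1

The level has n_x² + n_y² = 98. The ordered positive-integer solutions are (7, 7).
That gives 1 state.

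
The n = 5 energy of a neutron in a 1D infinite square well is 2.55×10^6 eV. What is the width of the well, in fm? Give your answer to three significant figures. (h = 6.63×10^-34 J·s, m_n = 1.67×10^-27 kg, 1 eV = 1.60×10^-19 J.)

From E_n = n²h²/(8m_nL²), L = n·h/√(8m_nE_n).
E_5 = 2.55×10^6 eV = 4.080×10^-13 J, so L = 5·6.63×10^-34/√(8·1.67×10^-27·4.080×10^-13) = 4.49×10^-14 m = 44.9 fm.

L = 44.9 fm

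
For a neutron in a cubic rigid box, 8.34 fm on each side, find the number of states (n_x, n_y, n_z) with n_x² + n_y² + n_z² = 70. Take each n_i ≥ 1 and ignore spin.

The level has n_x² + n_y² + n_z² = 70. The ordered positive-integer solutions are (3, 5, 6), (3, 6, 5), (5, 3, 6), (5, 6, 3), (6, 3, 5), (6, 5, 3).
That gives 6 states.

degeneracy = 6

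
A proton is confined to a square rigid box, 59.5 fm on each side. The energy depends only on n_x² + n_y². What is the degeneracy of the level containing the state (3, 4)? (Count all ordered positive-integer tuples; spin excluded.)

The level has n_x² + n_y² = 25. The ordered positive-integer solutions are (3, 4), (4, 3).
That gives 2 states.

degeneracy = 2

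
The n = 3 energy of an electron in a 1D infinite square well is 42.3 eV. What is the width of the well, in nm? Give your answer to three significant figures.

From E_n = n²h²/(8m_eL²), L = n·h/√(8m_eE_n).
E_3 = 42.3 eV = 6.776×10^-18 J, so L = 3·6.626×10^-34/√(8·9.109×10^-31·6.776×10^-18) = 2.83×10^-10 m = 0.283 nm.

L = 0.283 nm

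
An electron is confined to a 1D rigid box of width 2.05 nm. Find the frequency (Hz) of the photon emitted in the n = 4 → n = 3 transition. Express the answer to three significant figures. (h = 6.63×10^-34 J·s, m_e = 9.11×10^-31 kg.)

E_1 = h²/(8m_eL²) = 1.435×10^-20 J and ΔE = (4² − 3²)E_1 = 1.005×10^-19 J.
f = ΔE/h = 1.005×10^-19/6.63×10^-34 = 1.52×10^14 Hz.

f = 1.52×10^14 Hz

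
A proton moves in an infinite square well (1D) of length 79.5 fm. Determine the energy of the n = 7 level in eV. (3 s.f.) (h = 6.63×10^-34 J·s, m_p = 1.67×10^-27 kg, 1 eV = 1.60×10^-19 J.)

For an infinite well E_n = n²h²/(8m_pL²), so E_1 = h²/(8m_pL²) = (6.63×10^-34)²/(8·1.67×10^-27·(7.95×10^-14 m)²) = 5.206×10^-15 J.
Then E_7 = 7²·E_1 = 49·5.206×10^-15 J = 2.551×10^-13 J.
Converting, E_7 = 2.551×10^-13 J / (1.60×10^-19 J/eV) = 1.59×10^6 eV.

E_7 = 1.59×10^6 eV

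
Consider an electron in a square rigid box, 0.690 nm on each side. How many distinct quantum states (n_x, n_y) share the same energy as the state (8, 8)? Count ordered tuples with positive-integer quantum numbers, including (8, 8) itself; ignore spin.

degeneracy = 1

The level has n_x² + n_y² = 128. The ordered positive-integer solutions are (8, 8).
That gives 1 state.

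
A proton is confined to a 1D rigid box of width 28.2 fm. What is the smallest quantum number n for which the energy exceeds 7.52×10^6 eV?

E_1 = h²/(8m_pL²) = 4.125×10^-14 J = 2.575×10^5 eV.
Need n² > 7.52×10^6/2.575×10^5 = 29.20, i.e. n > 5.404.
The smallest integer satisfying this is n = 6.

n = 6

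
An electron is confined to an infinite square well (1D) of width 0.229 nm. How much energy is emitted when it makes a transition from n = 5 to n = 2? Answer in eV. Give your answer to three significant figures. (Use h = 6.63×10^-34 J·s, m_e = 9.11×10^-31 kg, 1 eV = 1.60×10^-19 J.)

|ΔE| = 151 eV

E_1 = h²/(8m_eL²) = 1.150×10^-18 J.
|ΔE| = |5² − 2²|·E_1 = 21·1.150×10^-18 J = 2.415×10^-17 J = 151 eV.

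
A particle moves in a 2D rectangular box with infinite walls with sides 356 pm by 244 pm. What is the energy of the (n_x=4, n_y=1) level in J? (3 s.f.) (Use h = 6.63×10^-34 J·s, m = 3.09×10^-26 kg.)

For a 2D rectangular well E = (h²/8m)·Σ n_i²/L_i² = (6.63×10^-34)²/(8·3.09×10^-26) · [4²/(356 pm)² + 1²/(244 pm)²].
Evaluating gives E = 2.54×10^-22 J.

E = 2.54×10^-22 J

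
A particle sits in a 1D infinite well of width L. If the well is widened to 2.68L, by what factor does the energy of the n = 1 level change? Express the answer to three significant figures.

0.139

E_n ∝ 1/L², so the energy scales by 1/2.68² = 0.139.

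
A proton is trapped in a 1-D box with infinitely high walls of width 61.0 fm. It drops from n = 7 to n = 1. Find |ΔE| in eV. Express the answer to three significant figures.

E_1 = h²/(8m_pL²) = 8.816×10^-15 J.
|ΔE| = |7² − 1²|·E_1 = 48·8.816×10^-15 J = 4.232×10^-13 J = 2.64×10^6 eV.

|ΔE| = 2.64×10^6 eV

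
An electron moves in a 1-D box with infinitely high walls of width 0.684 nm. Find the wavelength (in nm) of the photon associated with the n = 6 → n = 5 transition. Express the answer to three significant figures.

E_1 = h²/(8m_eL²) = 1.288×10^-19 J, so ΔE = (6² − 5²)E_1 = 1.417×10^-18 J.
λ = hc/ΔE = (6.626×10^-34·2.998×10^8)/1.417×10^-18 = 1.40×10^-7 m = 140 nm.

λ = 140 nm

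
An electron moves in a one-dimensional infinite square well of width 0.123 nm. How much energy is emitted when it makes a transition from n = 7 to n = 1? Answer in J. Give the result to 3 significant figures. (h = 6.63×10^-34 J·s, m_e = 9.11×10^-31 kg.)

|ΔE| = 1.91×10^-16 J

E_1 = h²/(8m_eL²) = 3.987×10^-18 J.
|ΔE| = |7² − 1²|·E_1 = 48·3.987×10^-18 J = 1.91×10^-16 J.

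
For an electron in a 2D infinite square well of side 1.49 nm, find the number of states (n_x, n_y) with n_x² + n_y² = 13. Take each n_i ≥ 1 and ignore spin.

degeneracy = 2

The level has n_x² + n_y² = 13. The ordered positive-integer solutions are (2, 3), (3, 2).
That gives 2 states.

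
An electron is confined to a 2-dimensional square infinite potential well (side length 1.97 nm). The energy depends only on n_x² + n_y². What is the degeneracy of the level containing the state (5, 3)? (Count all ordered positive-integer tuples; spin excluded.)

The level has n_x² + n_y² = 34. The ordered positive-integer solutions are (3, 5), (5, 3).
That gives 2 states.

degeneracy = 2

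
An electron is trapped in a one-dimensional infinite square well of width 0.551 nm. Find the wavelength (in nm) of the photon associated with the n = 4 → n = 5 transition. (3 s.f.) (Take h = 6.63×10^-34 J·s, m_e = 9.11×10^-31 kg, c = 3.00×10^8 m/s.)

λ = 111 nm

E_1 = h²/(8m_eL²) = 1.987×10^-19 J, so ΔE = (5² − 4²)E_1 = 1.788×10^-18 J.
λ = hc/ΔE = (6.63×10^-34·3.00×10^8)/1.788×10^-18 = 1.11×10^-7 m = 111 nm.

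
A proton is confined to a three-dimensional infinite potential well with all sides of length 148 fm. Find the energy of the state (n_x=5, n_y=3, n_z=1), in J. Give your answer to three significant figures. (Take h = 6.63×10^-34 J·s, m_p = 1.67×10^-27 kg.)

E = 5.26×10^-14 J

For a 3D rectangular well E = (h²/8m_p)·Σ n_i²/L_i² = (6.63×10^-34)²/(8·1.67×10^-27) · [5²/(148 fm)² + 3²/(148 fm)² + 1²/(148 fm)²].
Evaluating gives E = 5.26×10^-14 J.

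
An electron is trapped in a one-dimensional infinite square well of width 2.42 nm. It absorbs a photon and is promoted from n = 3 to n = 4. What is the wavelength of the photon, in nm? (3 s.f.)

E_1 = h²/(8m_eL²) = 1.029×10^-20 J, so ΔE = (4² − 3²)E_1 = 7.203×10^-20 J.
λ = hc/ΔE = (6.626×10^-34·2.998×10^8)/7.203×10^-20 = 2.76×10^-6 m = 2.76×10^3 nm.

λ = 2.76×10^3 nm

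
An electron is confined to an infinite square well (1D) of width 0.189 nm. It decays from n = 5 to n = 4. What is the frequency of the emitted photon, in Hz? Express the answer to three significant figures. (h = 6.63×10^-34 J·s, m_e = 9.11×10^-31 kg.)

E_1 = h²/(8m_eL²) = 1.688×10^-18 J and ΔE = (5² − 4²)E_1 = 1.519×10^-17 J.
f = ΔE/h = 1.519×10^-17/6.63×10^-34 = 2.29×10^16 Hz.

f = 2.29×10^16 Hz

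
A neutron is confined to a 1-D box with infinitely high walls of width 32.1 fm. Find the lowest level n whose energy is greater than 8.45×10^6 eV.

n = 7

E_1 = h²/(8m_nL²) = 3.180×10^-14 J = 1.985×10^5 eV.
Need n² > 8.45×10^6/1.985×10^5 = 42.57, i.e. n > 6.525.
The smallest integer satisfying this is n = 7.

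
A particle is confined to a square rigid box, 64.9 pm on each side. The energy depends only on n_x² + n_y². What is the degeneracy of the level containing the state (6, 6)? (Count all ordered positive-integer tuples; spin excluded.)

The level has n_x² + n_y² = 72. The ordered positive-integer solutions are (6, 6).
That gives 1 state.

degeneracy = 1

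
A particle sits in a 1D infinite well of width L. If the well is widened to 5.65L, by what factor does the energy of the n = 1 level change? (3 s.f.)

0.0313

E_n ∝ 1/L², so the energy scales by 1/5.65² = 0.0313.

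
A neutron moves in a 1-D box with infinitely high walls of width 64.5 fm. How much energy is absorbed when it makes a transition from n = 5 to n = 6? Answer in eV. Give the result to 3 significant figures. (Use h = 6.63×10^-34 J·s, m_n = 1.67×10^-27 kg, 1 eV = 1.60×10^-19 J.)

E_1 = h²/(8m_nL²) = 7.909×10^-15 J.
|ΔE| = |5² − 6²|·E_1 = 11·7.909×10^-15 J = 8.700×10^-14 J = 5.44×10^5 eV.

|ΔE| = 5.44×10^5 eV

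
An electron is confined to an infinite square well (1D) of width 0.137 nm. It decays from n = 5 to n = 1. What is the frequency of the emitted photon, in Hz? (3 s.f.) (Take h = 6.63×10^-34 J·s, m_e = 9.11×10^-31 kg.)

E_1 = h²/(8m_eL²) = 3.213×10^-18 J and ΔE = (5² − 1²)E_1 = 7.711×10^-17 J.
f = ΔE/h = 7.711×10^-17/6.63×10^-34 = 1.16×10^17 Hz.

f = 1.16×10^17 Hz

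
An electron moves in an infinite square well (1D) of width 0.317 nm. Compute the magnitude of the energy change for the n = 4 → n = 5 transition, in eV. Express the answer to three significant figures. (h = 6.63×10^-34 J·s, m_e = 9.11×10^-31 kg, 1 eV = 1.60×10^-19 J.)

E_1 = h²/(8m_eL²) = 6.002×10^-19 J.
|ΔE| = |4² − 5²|·E_1 = 9·6.002×10^-19 J = 5.402×10^-18 J = 33.8 eV.

|ΔE| = 33.8 eV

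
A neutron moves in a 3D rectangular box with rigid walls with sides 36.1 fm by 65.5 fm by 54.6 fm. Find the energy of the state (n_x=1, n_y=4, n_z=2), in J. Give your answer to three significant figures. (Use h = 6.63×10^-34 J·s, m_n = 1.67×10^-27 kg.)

For a 3D rectangular well E = (h²/8m_n)·Σ n_i²/L_i² = (6.63×10^-34)²/(8·1.67×10^-27) · [1²/(36.1 fm)² + 4²/(65.5 fm)² + 2²/(54.6 fm)²].
Evaluating gives E = 1.92×10^-13 J.

E = 1.92×10^-13 J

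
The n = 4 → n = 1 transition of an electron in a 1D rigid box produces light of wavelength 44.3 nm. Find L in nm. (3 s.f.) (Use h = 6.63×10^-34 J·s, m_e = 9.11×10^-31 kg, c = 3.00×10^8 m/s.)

L = 0.449 nm

The photon carries ΔE = hc/λ = 6.63×10^-34·3.00×10^8/4.43×10^-8 m = 4.490×10^-18 J.
Since ΔE = (4² − 1²)E_1, E_1 = 2.993×10^-19 J, and L = h/√(8m_eE_1) = 4.49×10^-10 m = 0.449 nm.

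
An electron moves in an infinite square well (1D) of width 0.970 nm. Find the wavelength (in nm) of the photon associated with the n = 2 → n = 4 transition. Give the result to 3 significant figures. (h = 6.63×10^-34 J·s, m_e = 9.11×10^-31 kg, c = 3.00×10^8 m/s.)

λ = 259 nm

E_1 = h²/(8m_eL²) = 6.410×10^-20 J, so ΔE = (4² − 2²)E_1 = 7.692×10^-19 J.
λ = hc/ΔE = (6.63×10^-34·3.00×10^8)/7.692×10^-19 = 2.59×10^-7 m = 259 nm.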